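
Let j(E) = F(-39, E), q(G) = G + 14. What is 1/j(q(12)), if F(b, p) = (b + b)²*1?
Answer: 1/6084 ≈ 0.00016437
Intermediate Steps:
q(G) = 14 + G
F(b, p) = 4*b² (F(b, p) = (2*b)²*1 = (4*b²)*1 = 4*b²)
j(E) = 6084 (j(E) = 4*(-39)² = 4*1521 = 6084)
1/j(q(12)) = 1/6084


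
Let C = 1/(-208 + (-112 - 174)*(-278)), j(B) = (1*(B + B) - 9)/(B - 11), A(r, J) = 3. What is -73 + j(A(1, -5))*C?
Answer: -80201885/1098656 ≈ -73.000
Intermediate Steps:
j(B) = (-9 + 2*B)/(-11 + B) (j(B) = (1*(2*B) - 9)/(-11 + B) = (2*B - 9)/(-11 + B) = (-9 + 2*B)/(-11 + B))
C = 1/137332 (C = -1/278/(-208 - 286) = -1/278/(-494) = -1/494*(-1/278) = 1/137332 ≈ 7.2816e-6)
-73 + j(A(1, -5))*C = -73 + ((-9 + 2*3)/(-11 + 3))*(1/137332) = -73 + ((-9 + 6)/(-8))*(1/137332) = -73 - 1/8*(-3)*(1/137332) = -73 + (3/8)*(1/137332) = -73 + 3/1098656 = -80201885/1098656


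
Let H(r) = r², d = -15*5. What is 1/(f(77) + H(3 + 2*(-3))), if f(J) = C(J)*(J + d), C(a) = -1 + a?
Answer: 1/161 ≈ 0.0062112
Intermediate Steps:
d = -75
f(J) = (-1 + J)*(-75 + J) (f(J) = (-1 + J)*(J - 75) = (-1 + J)*(-75 + J))
1/(f(77) + H(3 + 2*(-3))) = 1/((-1 + 77)*(-75 + 77) + (3 + 2*(-3))²) = 1/(76*2 + (3 - 6)²) = 1/(152 + (-3)²) = 1/(152 + 9) = 1/161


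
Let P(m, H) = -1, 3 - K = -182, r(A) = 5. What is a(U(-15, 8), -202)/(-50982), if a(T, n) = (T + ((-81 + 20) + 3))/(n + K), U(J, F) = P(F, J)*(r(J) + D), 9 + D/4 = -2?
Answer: -19/866694 ≈ -2.1922e-5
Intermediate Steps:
K = 185 (K = 3 - 1*(-182) = 3 + 182 = 185)
D = -44 (D = -36 + 4*(-2) = -36 - 8 = -44)
U(J, F) = 39 (U(J, F) = -(5 - 44) = -1*(-39) = 39)
a(T, n) = (-58 + T)/(185 + n) (a(T, n) = (T + ((-81 + 20) + 3))/(n + 185) = (T + (-61 + 3))/(185 + n) = (T - 58)/(185 + n) = (-58 + T)/(185 + n))
a(U(-15, 8), -202)/(-50982) = ((-58 + 39)/(185 - 202))/(-50982) = (-19/(-17))*(-1/50982) = -1/17*(-19)*(-1/50982) = (19/17)*(-1/50982) = -19/866694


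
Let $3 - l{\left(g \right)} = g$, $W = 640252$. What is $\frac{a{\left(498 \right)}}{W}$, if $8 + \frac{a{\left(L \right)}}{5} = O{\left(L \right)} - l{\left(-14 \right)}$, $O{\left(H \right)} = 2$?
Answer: $- \frac{115}{640252} \approx -0.00017962$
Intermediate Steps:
$l{\left(g \right)} = 3 - g$
$a{\left(L \right)} = -115$ ($a{\left(L \right)} = -40 + 5 \left(2 - \left(3 - -14\right)\right) = -40 + 5 \left(2 - \left(3 + 14\right)\right) = -40 + 5 \left(2 - 17\right) = -40 + 5 \left(-15\right) = -40 - 75 = -115$)
$\frac{a{\left(498 \right)}}{W} = - \frac{115}{640252}$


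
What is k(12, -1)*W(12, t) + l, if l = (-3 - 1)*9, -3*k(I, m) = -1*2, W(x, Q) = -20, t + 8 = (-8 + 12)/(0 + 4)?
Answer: -148/3 ≈ -49.333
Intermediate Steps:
t = -7 (t = -8 + (-8 + 12)/(0 + 4) = -8 + 4/4 = -8 + 4*(1/4) = -8 + 1 = -7)
k(I, m) = 2/3 (k(I, m) = -(-1)*2/3 = -1/3*(-2) = 2/3)
l = -36 (l = -4*9 = -36)
k(12, -1)*W(12, t) + l = (2/3)*(-20) - 36 = -40/3 - 36 = -148/3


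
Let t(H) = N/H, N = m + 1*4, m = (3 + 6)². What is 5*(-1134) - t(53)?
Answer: -300595/53 ≈ -5671.6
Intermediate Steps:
m = 81 (m = 9² = 81)
N = 85 (N = 81 + 1*4 = 81 + 4 = 85)
t(H) = 85/H
5*(-1134) - t(53) = 5*(-1134) - 85/53 = -5670 - 85/53 = -300595/53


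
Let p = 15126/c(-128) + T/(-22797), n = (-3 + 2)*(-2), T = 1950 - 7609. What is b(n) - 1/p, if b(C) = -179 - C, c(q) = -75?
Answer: -20778410894/114800999 ≈ -181.00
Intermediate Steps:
T = -5659
n = 2 (n = -1*(-2) = 2)
p = -114800999/569925 (p = 15126/(-75) - 5659/(-22797) = 15126*(-1/75) - 5659*(-1/22797) = -5042/25 + 5659/22797 = -114800999/569925 ≈ -201.43)
b(n) - 1/p = (-179 - 1*2) - 1/(-114800999/569925) = (-179 - 2) - 1*(-569925/114800999) = -181 + 569925/114800999 = -20778410894/114800999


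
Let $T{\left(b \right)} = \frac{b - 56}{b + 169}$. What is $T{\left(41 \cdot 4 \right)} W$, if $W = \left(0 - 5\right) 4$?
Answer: $- \frac{240}{37} \approx -6.4865$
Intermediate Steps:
$T{\left(b \right)} = \frac{-56 + b}{169 + b}$
$W = -20$ ($W = \left(-5\right) 4 = -20$)
$T{\left(41 \cdot 4 \right)} W = \frac{-56 + 41 \cdot 4}{169 + 41 \cdot 4} \left(-20\right) = \frac{-56 + 164}{169 + 164} \left(-20\right) = \frac{1}{333} \cdot 108 \left(-20\right) = \frac{12}{37} \left(-20\right) = - \frac{240}{37}$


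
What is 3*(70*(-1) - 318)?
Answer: -1164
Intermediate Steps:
3*(70*(-1) - 318) = 3*(-70 - 318) = 3*(-388) = -1164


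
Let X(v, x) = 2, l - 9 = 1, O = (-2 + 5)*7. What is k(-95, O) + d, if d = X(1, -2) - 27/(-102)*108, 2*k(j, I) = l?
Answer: 605/17 ≈ 35.588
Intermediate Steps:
O = 21 (O = 3*7 = 21)
l = 10 (l = 9 + 1 = 10)
k(j, I) = 5 (k(j, I) = (1/2)*10 = 5)
d = 520/17 (d = 2 - 27/(-102)*108 = 2 - 27*(-1/102)*108 = 2 + (9/34)*108 = 2 + 486/17 = 520/17 ≈ 30.588)
k(-95, O) + d = 5 + 520/17 = 605/17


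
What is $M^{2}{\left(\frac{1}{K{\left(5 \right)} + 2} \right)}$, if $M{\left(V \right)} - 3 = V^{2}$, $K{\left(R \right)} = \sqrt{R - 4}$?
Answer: $\frac{784}{81} \approx 9.679$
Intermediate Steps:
$K{\left(R \right)} = \sqrt{-4 + R}$
$M{\left(V \right)} = 3 + V^{2}$
$M^{2}{\left(\frac{1}{K{\left(5 \right)} + 2} \right)} = \left(3 + \left(\frac{1}{\sqrt{-4 + 5} + 2}\right)^{2}\right)^{2} = \left(3 + \left(\frac{1}{\sqrt{1} + 2}\right)^{2}\right)^{2} = \left(3 + \left(\frac{1}{1 + 2}\right)^{2}\right)^{2} = \left(3 + \left(\frac{1}{3}\right)^{2}\right)^{2} = \left(3 + \frac{1}{9}\right)^{2} = \left(\frac{28}{9}\right)^{2} = \frac{784}{81}$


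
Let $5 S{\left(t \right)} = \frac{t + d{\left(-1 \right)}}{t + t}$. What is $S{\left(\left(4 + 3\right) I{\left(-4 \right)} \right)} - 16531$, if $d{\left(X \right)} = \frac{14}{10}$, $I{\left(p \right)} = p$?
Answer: $- \frac{3306181}{200} \approx -16531.0$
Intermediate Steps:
$d{\left(X \right)} = \frac{7}{5}$ ($d{\left(X \right)} = 14 \cdot \frac{1}{10} = \frac{7}{5}$)
$S{\left(t \right)} = \frac{\frac{7}{5} + t}{10 t}$ ($S{\left(t \right)} = \frac{\left(t + \frac{7}{5}\right) \frac{1}{t + t}}{5} = \frac{\left(\frac{7}{5} + t\right) \frac{1}{2 t}}{5} = \frac{\frac{1}{2} \frac{1}{t} \left(\frac{7}{5} + t\right)}{5} = \frac{\frac{7}{5} + t}{10 t}$)
$S{\left(\left(4 + 3\right) I{\left(-4 \right)} \right)} - 16531 = \frac{7 + 5 \left(4 + 3\right) \left(-4\right)}{50 \left(4 + 3\right) \left(-4\right)} - 16531 = \frac{7 + 5 \cdot 7 \left(-4\right)}{50 \cdot 7 \left(-4\right)} - 16531 = \frac{7 + 5 \left(-28\right)}{50 \left(-28\right)} - 16531 = \frac{1}{50} \left(- \frac{1}{28}\right) \left(7 - 140\right) - 16531 = \frac{1}{50} \left(- \frac{1}{28}\right) \left(-133\right) - 16531 = \frac{19}{200} - 16531 = - \frac{3306181}{200}$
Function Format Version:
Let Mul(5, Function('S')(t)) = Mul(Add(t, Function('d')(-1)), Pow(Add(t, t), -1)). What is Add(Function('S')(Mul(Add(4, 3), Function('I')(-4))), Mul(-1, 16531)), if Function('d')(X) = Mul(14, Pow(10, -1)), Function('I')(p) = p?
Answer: Rational(-3306181, 200) ≈ -16531.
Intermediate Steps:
Function('d')(X) = Rational(7, 5) (Function('d')(X) = Mul(14, Rational(1, 10)) = Rational(7, 5))
Function('S')(t) = Mul(Rational(1, 10), Pow(t, -1), Add(Rational(7, 5), t)) (Function('S')(t) = Mul(Rational(1, 5), Mul(Add(t, Rational(7, 5)), Pow(Add(t, t), -1))) = Mul(Rational(1, 5), Mul(Add(Rational(7, 5), t), Pow(Mul(2, t), -1))) = Mul(Rational(1, 5), Mul(Add(Rational(7, 5), t), Mul(Rational(1, 2), Pow(t, -1)))) = Mul(Rational(1, 5), Mul(Rational(1, 2), Pow(t, -1), Add(Rational(7, 5), t))) = Mul(Rational(1, 10), Pow(t, -1), Add(Rational(7, 5), t)))
Add(Function('S')(Mul(Add(4, 3), Function('I')(-4))), Mul(-1, 16531)) = Add(Mul(Rational(1, 50), Pow(Mul(Add(4, 3), -4), -1), Add(7, Mul(5, Mul(Add(4, 3), -4)))), Mul(-1, 16531)) = Add(Mul(Rational(1, 50), Pow(Mul(7, -4), -1), Add(7, Mul(5, Mul(7, -4)))), -16531) = Add(Mul(Rational(1, 50), Pow(-28, -1), Add(7, Mul(5, -28))), -16531) = Add(Mul(Rational(1, 50), Rational(-1, 28), Add(7, -140)), -16531) = Add(Mul(Rational(1, 50), Rational(-1, 28), -133), -16531) = Add(Rational(19, 200), -16531) = Rational(-3306181, 200)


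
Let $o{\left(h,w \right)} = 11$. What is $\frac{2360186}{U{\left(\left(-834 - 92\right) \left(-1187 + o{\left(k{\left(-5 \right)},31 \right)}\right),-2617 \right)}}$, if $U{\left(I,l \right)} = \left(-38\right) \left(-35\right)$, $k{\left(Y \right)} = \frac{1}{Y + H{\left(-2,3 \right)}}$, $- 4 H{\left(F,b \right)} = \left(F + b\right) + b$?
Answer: $\frac{1180093}{665} \approx 1774.6$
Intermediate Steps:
$H{\left(F,b \right)} = - \frac{b}{2} - \frac{F}{4}$ ($H{\left(F,b \right)} = - \frac{\left(F + b\right) + b}{4} = - \frac{F + 2 b}{4} = - \frac{b}{2} - \frac{F}{4}$)
$k{\left(Y \right)} = \frac{1}{-1 + Y}$ ($k{\left(Y \right)} = \frac{1}{Y - 1} = \frac{1}{-1 + Y}$)
$U{\left(I,l \right)} = 1330$
$\frac{2360186}{U{\left(\left(-834 - 92\right) \left(-1187 + o{\left(k{\left(-5 \right)},31 \right)}\right),-2617 \right)}} = \frac{2360186}{1330} = 2360186 \cdot \frac{1}{1330} = \frac{1180093}{665}$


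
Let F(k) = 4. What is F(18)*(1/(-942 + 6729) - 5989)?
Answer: -138633368/5787 ≈ -23956.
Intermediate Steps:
F(18)*(1/(-942 + 6729) - 5989) = 4*(1/(-942 + 6729) - 5989) = 4*(1/5787 - 5989) = 4*(-34658342/5787) = -138633368/5787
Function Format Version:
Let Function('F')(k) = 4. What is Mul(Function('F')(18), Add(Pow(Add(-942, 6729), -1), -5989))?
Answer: Rational(-138633368, 5787) ≈ -23956.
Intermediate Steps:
Mul(Function('F')(18), Add(Pow(Add(-942, 6729), -1), -5989)) = Mul(4, Add(Pow(Add(-942, 6729), -1), -5989)) = Mul(4, Add(Pow(5787, -1), -5989)) = Mul(4, Add(Rational(1, 5787), -5989)) = Mul(4, Rational(-34658342, 5787)) = Rational(-138633368, 5787)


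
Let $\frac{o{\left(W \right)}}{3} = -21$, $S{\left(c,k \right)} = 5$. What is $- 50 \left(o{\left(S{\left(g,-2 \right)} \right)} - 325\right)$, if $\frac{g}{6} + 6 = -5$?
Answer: $19400$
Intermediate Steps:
$g = -66$ ($g = -36 + 6 \left(-5\right) = -36 - 30 = -66$)
$o{\left(W \right)} = -63$ ($o{\left(W \right)} = 3 \left(-21\right) = -63$)
$- 50 \left(o{\left(S{\left(g,-2 \right)} \right)} - 325\right) = - 50 \left(-63 - 325\right) = \left(-50\right) \left(-388\right) = 19400$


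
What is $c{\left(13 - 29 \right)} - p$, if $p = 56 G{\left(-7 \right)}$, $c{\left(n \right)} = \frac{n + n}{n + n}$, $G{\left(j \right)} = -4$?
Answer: $225$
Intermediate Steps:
$c{\left(n \right)} = 1$ ($c{\left(n \right)} = \frac{2 n}{2 n} = 2 n \frac{1}{2 n} = 1$)
$p = -224$ ($p = 56 \left(-4\right) = -224$)
$c{\left(13 - 29 \right)} - p = 1 - -224 = 1 + 224 = 225$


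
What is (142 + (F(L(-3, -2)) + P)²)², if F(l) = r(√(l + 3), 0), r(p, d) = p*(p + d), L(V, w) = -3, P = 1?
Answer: 20449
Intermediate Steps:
r(p, d) = p*(d + p)
F(l) = 3 + l (F(l) = √(l + 3)*(0 + √(l + 3)) = √(3 + l)*(0 + √(3 + l)) = √(3 + l)*√(3 + l) = 3 + l)
(142 + (F(L(-3, -2)) + P)²)² = (142 + ((3 - 3) + 1)²)² = (142 + (0 + 1)²)² = (142 + 1²)² = (142 + 1)² = 143² = 20449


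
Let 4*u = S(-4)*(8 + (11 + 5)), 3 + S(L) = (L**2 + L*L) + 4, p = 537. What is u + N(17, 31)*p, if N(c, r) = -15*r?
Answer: -249507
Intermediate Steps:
S(L) = 1 + 2*L**2 (S(L) = -3 + ((L**2 + L*L) + 4) = -3 + ((L**2 + L**2) + 4) = -3 + (2*L**2 + 4) = -3 + (4 + 2*L**2) = 1 + 2*L**2)
u = 198 (u = ((1 + 2*(-4)**2)*(8 + (11 + 5)))/4 = ((1 + 2*16)*(8 + 16))/4 = ((1 + 32)*24)/4 = (33*24)/4 = (1/4)*792 = 198)
u + N(17, 31)*p = 198 - 15*31*537 = 198 - 465*537 = 198 - 249705 = -249507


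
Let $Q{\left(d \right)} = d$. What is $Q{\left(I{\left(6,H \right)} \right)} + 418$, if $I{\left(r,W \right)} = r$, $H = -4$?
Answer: $424$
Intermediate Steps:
$Q{\left(I{\left(6,H \right)} \right)} + 418 = 6 + 418 = 424$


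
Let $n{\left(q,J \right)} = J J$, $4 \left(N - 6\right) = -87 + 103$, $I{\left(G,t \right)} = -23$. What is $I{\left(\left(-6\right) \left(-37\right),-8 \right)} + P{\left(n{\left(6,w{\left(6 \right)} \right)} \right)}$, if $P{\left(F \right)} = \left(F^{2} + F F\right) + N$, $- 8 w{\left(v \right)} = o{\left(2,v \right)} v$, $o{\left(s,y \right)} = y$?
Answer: $\frac{6457}{8} \approx 807.13$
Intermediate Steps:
$N = 10$ ($N = 6 + \frac{-87 + 103}{4} = 6 + \frac{1}{4} \cdot 16 = 6 + 4 = 10$)
$w{\left(v \right)} = - \frac{v^{2}}{8}$ ($w{\left(v \right)} = - \frac{v v}{8} = - \frac{v^{2}}{8}$)
$n{\left(q,J \right)} = J^{2}$
$P{\left(F \right)} = 10 + 2 F^{2}$ ($P{\left(F \right)} = \left(F^{2} + F F\right) + 10 = \left(F^{2} + F^{2}\right) + 10 = 2 F^{2} + 10 = 10 + 2 F^{2}$)
$I{\left(\left(-6\right) \left(-37\right),-8 \right)} + P{\left(n{\left(6,w{\left(6 \right)} \right)} \right)} = -23 + \left(10 + 2 \left(\left(- \frac{6^{2}}{8}\right)^{2}\right)^{2}\right) = -23 + \left(10 + 2 \left(\left(\left(- \frac{1}{8}\right) 36\right)^{2}\right)^{2}\right) = -23 + \left(10 + 2 \left(\left(- \frac{9}{2}\right)^{2}\right)^{2}\right) = -23 + \left(10 + 2 \left(\frac{81}{4}\right)^{2}\right) = -23 + \left(10 + 2 \cdot \frac{6561}{16}\right) = -23 + \left(10 + \frac{6561}{8}\right) = -23 + \frac{6641}{8} = \frac{6457}{8}$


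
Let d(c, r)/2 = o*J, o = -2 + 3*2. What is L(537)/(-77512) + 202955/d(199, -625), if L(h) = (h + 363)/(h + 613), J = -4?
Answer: -45227912957/7131104 ≈ -6342.3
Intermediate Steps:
o = 4 (o = -2 + 6 = 4)
L(h) = (363 + h)/(613 + h)
d(c, r) = -32 (d(c, r) = 2*(4*(-4)) = 2*(-16) = -32)
L(537)/(-77512) + 202955/d(199, -625) = ((363 + 537)/(613 + 537))/(-77512) + 202955/(-32) = (900/1150)*(-1/77512) + 202955*(-1/32) = ((1/1150)*900)*(-1/77512) - 202955/32 = (18/23)*(-1/77512) - 202955/32 = -9/891388 - 202955/32 = -45227912957/7131104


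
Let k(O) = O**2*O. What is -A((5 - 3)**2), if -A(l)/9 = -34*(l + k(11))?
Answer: -408510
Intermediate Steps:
k(O) = O**3
A(l) = 407286 + 306*l (A(l) = -(-306)*(l + 11**3) = -(-306)*(l + 1331) = -(-306)*(1331 + l) = -9*(-45254 - 34*l) = 407286 + 306*l)
-A((5 - 3)**2) = -(407286 + 306*(5 - 3)**2) = -(407286 + 306*2**2) = -(407286 + 306*4) = -(407286 + 1224) = -1*408510 = -408510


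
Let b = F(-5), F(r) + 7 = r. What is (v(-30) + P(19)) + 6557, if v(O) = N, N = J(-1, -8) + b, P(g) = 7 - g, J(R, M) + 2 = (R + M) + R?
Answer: 6521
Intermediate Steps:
F(r) = -7 + r
J(R, M) = -2 + M + 2*R (J(R, M) = -2 + ((R + M) + R) = -2 + ((M + R) + R) = -2 + (M + 2*R) = -2 + M + 2*R)
b = -12 (b = -7 - 5 = -12)
N = -24 (N = (-2 - 8 + 2*(-1)) - 12 = (-2 - 8 - 2) - 12 = -12 - 12 = -24)
v(O) = -24
(v(-30) + P(19)) + 6557 = (-24 + (7 - 1*19)) + 6557 = (-24 + (7 - 19)) + 6557 = (-24 - 12) + 6557 = -36 + 6557 = 6521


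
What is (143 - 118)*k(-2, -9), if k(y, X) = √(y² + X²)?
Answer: 25*√85 ≈ 230.49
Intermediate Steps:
k(y, X) = √(X² + y²)
(143 - 118)*k(-2, -9) = (143 - 118)*√((-9)² + (-2)²) = 25*√(81 + 4) = 25*√85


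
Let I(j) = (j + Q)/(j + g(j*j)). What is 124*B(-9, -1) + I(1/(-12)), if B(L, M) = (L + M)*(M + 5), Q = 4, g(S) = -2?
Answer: -124047/25 ≈ -4961.9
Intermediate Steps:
B(L, M) = (5 + M)*(L + M) (B(L, M) = (L + M)*(5 + M) = (5 + M)*(L + M))
I(j) = (4 + j)/(-2 + j) (I(j) = (j + 4)/(j - 2) = (4 + j)/(-2 + j))
124*B(-9, -1) + I(1/(-12)) = 124*((-1)² + 5*(-9) + 5*(-1) - 9*(-1)) + (4 + 1/(-12))/(-2 + 1/(-12)) = 124*(1 - 45 - 5 + 9) + (4 - 1/12)/(-2 - 1/12) = 124*(-40) + (47/12)/(-25/12) = -4960 - 12/25*47/12 = -4960 - 47/25 = -124047/25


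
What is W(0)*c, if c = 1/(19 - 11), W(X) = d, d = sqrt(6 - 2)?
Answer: 1/4 ≈ 0.25000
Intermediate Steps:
d = 2 (d = sqrt(4) = 2)
W(X) = 2
c = 1/8 ≈ 0.12500
W(0)*c = 2*(1/8) = 1/4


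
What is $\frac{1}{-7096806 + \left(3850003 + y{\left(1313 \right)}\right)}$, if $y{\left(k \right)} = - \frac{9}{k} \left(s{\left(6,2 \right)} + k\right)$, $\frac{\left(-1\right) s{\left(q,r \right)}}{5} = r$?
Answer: $- \frac{1313}{4263064066} \approx -3.0799 \cdot 10^{-7}$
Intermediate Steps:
$s{\left(q,r \right)} = - 5 r$
$y{\left(k \right)} = - \frac{9 \left(-10 + k\right)}{k}$ ($y{\left(k \right)} = - \frac{9}{k} \left(\left(-5\right) 2 + k\right) = - \frac{9}{k} \left(-10 + k\right) = - \frac{9 \left(-10 + k\right)}{k}$)
$\frac{1}{-7096806 + \left(3850003 + y{\left(1313 \right)}\right)} = \frac{1}{-7096806 + \left(3850003 - \left(9 - \frac{90}{1313}\right)\right)} = \frac{1}{-7096806 + \left(3850003 + \left(-9 + 90 \cdot \frac{1}{1313}\right)\right)} = \frac{1}{-7096806 + \left(3850003 + \left(-9 + \frac{90}{1313}\right)\right)} = \frac{1}{-7096806 + \left(3850003 - \frac{11727}{1313}\right)} = \frac{1}{-7096806 + \frac{5055042212}{1313}} = \frac{1}{- \frac{4263064066}{1313}} = - \frac{1313}{4263064066}$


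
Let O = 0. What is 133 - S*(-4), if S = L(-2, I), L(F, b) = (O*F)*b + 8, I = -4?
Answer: 165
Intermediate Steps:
L(F, b) = 8 (L(F, b) = (0*F)*b + 8 = 0*b + 8 = 0 + 8 = 8)
S = 8
133 - S*(-4) = 133 - 8*(-4) = 133 - 1*(-32) = 133 + 32 = 165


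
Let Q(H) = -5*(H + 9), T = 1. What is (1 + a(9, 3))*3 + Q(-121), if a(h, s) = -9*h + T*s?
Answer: 329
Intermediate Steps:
Q(H) = -45 - 5*H (Q(H) = -5*(9 + H) = -45 - 5*H)
a(h, s) = s - 9*h (a(h, s) = -9*h + 1*s = -9*h + s = s - 9*h)
(1 + a(9, 3))*3 + Q(-121) = (1 + (3 - 9*9))*3 + (-45 - 5*(-121)) = (1 + (3 - 81))*3 + (-45 + 605) = (1 - 78)*3 + 560 = -77*3 + 560 = -231 + 560 = 329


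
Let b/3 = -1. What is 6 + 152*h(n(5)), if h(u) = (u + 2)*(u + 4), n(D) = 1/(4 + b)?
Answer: 2286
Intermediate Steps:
b = -3 (b = 3*(-1) = -3)
n(D) = 1 (n(D) = 1/(4 - 3) = 1/1 = 1)
h(u) = (2 + u)*(4 + u)
6 + 152*h(n(5)) = 6 + 152*(8 + 1**2 + 6*1) = 6 + 152*(8 + 1 + 6) = 6 + 152*15 = 6 + 2280 = 2286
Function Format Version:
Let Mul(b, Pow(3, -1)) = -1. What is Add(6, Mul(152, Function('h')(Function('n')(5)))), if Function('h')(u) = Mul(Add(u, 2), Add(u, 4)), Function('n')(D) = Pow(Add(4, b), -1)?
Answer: 2286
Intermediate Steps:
b = -3 (b = Mul(3, -1) = -3)
Function('n')(D) = 1 (Function('n')(D) = Pow(Add(4, -3), -1) = Pow(1, -1) = 1)
Function('h')(u) = Mul(Add(2, u), Add(4, u))
Add(6, Mul(152, Function('h')(Function('n')(5)))) = Add(6, Mul(152, Add(8, Pow(1, 2), Mul(6, 1)))) = Add(6, Mul(152, Add(8, 1, 6))) = Add(6, Mul(152, 15)) = Add(6, 2280) = 2286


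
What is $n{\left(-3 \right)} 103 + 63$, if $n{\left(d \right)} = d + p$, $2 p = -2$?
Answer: $-349$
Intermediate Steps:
$p = -1$ ($p = \frac{1}{2} \left(-2\right) = -1$)
$n{\left(d \right)} = -1 + d$ ($n{\left(d \right)} = d - 1 = -1 + d$)
$n{\left(-3 \right)} 103 + 63 = \left(-1 - 3\right) 103 + 63 = \left(-4\right) 103 + 63 = -412 + 63 = -349$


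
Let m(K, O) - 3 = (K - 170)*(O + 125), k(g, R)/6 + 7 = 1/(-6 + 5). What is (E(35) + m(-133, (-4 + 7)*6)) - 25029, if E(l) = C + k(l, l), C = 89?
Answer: -68314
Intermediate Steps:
k(g, R) = -48 (k(g, R) = -42 + 6/(-6 + 5) = -42 + 6/(-1) = -42 + 6*(-1) = -42 - 6 = -48)
E(l) = 41 (E(l) = 89 - 48 = 41)
m(K, O) = 3 + (-170 + K)*(125 + O) (m(K, O) = 3 + (K - 170)*(O + 125) = 3 + (-170 + K)*(125 + O))
(E(35) + m(-133, (-4 + 7)*6)) - 25029 = (41 + (-21247 - 170*(-4 + 7)*6 + 125*(-133) - 133*(-4 + 7)*6)) - 25029 = (41 + (-21247 - 510*6 - 16625 - 399*6)) - 25029 = (41 + (-21247 - 170*18 - 16625 - 133*18)) - 25029 = (41 + (-21247 - 3060 - 16625 - 2394)) - 25029 = (41 - 43326) - 25029 = -43285 - 25029 = -68314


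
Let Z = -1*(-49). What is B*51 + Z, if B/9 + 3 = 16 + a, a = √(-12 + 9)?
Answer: 6016 + 459*I*√3 ≈ 6016.0 + 795.01*I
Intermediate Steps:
a = I*√3 (a = √(-3) = I*√3 ≈ 1.732*I)
B = 117 + 9*I*√3 (B = -27 + 9*(16 + I*√3) = -27 + (144 + 9*I*√3) = 117 + 9*I*√3 ≈ 117.0 + 15.588*I)
Z = 49
B*51 + Z = (117 + 9*I*√3)*51 + 49 = (5967 + 459*I*√3) + 49 = 6016 + 459*I*√3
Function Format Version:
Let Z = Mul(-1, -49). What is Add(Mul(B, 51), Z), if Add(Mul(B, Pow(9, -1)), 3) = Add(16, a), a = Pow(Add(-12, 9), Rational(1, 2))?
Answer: Add(6016, Mul(459, I, Pow(3, Rational(1, 2)))) ≈ Add(6016.0, Mul(795.01, I))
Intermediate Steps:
a = Mul(I, Pow(3, Rational(1, 2))) (a = Pow(-3, Rational(1, 2)) = Mul(I, Pow(3, Rational(1, 2))) ≈ Mul(1.7320, I))
B = Add(117, Mul(9, I, Pow(3, Rational(1, 2)))) (B = Add(-27, Mul(9, Add(16, Mul(I, Pow(3, Rational(1, 2)))))) = Add(-27, Add(144, Mul(9, I, Pow(3, Rational(1, 2))))) = Add(117, Mul(9, I, Pow(3, Rational(1, 2)))) ≈ Add(117.00, Mul(15.588, I)))
Z = 49
Add(Mul(B, 51), Z) = Add(Mul(Add(117, Mul(9, I, Pow(3, Rational(1, 2)))), 51), 49) = Add(Add(5967, Mul(459, I, Pow(3, Rational(1, 2)))), 49) = Add(6016, Mul(459, I, Pow(3, Rational(1, 2))))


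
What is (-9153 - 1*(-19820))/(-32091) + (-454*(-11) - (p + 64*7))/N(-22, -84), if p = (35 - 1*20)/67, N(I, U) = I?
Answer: -9789582755/47302134 ≈ -206.96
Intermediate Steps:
p = 15/67 (p = (35 - 20)*(1/67) = 15*(1/67) = 15/67 ≈ 0.22388)
(-9153 - 1*(-19820))/(-32091) + (-454*(-11) - (p + 64*7))/N(-22, -84) = (-9153 - 1*(-19820))/(-32091) + (-454*(-11) - (15/67 + 64*7))/(-22) = (-9153 + 19820)*(-1/32091) + (4994 - (15/67 + 448))*(-1/22) = 10667*(-1/32091) + (4994 - 1*30031/67)*(-1/22) = -10667/32091 + (4994 - 30031/67)*(-1/22) = -10667/32091 + (304567/67)*(-1/22) = -10667/32091 - 304567/1474 = -9789582755/47302134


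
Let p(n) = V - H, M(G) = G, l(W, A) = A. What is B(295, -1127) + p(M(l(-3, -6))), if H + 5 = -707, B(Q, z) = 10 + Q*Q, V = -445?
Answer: 87302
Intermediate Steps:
B(Q, z) = 10 + Q**2
H = -712 (H = -5 - 707 = -712)
p(n) = 267 (p(n) = -445 - 1*(-712) = -445 + 712 = 267)
B(295, -1127) + p(M(l(-3, -6))) = (10 + 295**2) + 267 = (10 + 87025) + 267 = 87035 + 267 = 87302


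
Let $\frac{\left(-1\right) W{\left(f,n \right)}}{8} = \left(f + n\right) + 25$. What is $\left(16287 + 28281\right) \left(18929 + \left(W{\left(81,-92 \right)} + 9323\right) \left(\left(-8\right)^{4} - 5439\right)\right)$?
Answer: $-550479156192$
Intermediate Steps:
$W{\left(f,n \right)} = -200 - 8 f - 8 n$ ($W{\left(f,n \right)} = - 8 \left(\left(f + n\right) + 25\right) = - 8 \left(25 + f + n\right) = -200 - 8 f - 8 n$)
$\left(16287 + 28281\right) \left(18929 + \left(W{\left(81,-92 \right)} + 9323\right) \left(\left(-8\right)^{4} - 5439\right)\right) = \left(16287 + 28281\right) \left(18929 + \left(\left(-200 - 648 - -736\right) + 9323\right) \left(\left(-8\right)^{4} - 5439\right)\right) = 44568 \left(18929 + \left(\left(-200 - 648 + 736\right) + 9323\right) \left(4096 - 5439\right)\right) = 44568 \left(18929 + \left(-112 + 9323\right) \left(-1343\right)\right) = 44568 \left(18929 + 9211 \left(-1343\right)\right) = 44568 \left(18929 - 12370373\right) = 44568 \left(-12351444\right) = -550479156192$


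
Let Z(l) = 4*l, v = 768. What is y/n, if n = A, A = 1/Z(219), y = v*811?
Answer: 545614848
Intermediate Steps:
y = 622848 (y = 768*811 = 622848)
A = 1/876 (A = 1/(4*219) = 1/876 ≈ 0.0011416)
n = 1/876 ≈ 0.0011416
y/n = 622848/(1/876) = 622848*876 = 545614848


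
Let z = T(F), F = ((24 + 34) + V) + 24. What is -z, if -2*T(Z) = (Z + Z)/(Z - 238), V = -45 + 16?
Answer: -53/185 ≈ -0.28649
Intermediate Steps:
V = -29
F = 53 (F = ((24 + 34) - 29) + 24 = (58 - 29) + 24 = 29 + 24 = 53)
T(Z) = -Z/(-238 + Z) (T(Z) = -(Z + Z)/(2*(Z - 238)) = -2*Z/(2*(-238 + Z)) = -Z/(-238 + Z))
z = 53/185 (z = -1*53/(-238 + 53) = -1*53/(-185) = -1*53*(-1/185) = 53/185 ≈ 0.28649)
-z = -1*53/185 = -53/185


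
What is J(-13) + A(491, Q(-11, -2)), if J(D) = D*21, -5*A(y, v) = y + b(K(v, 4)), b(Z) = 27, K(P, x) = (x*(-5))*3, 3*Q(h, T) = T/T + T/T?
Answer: -1883/5 ≈ -376.60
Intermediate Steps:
Q(h, T) = ⅔ (Q(h, T) = (T/T + T/T)/3 = (1 + 1)/3 = (⅓)*2 = ⅔)
K(P, x) = -15*x (K(P, x) = -5*x*3 = -15*x)
A(y, v) = -27/5 - y/5 (A(y, v) = -(y + 27)/5 = -(27 + y)/5 = -27/5 - y/5)
J(D) = 21*D
J(-13) + A(491, Q(-11, -2)) = 21*(-13) + (-27/5 - ⅕*491) = -273 + (-27/5 - 491/5) = -273 - 518/5 = -1883/5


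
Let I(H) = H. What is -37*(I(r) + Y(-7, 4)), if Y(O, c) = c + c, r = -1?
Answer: -259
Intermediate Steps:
Y(O, c) = 2*c
-37*(I(r) + Y(-7, 4)) = -37*(-1 + 2*4) = -37*(-1 + 8) = -37*7 = -259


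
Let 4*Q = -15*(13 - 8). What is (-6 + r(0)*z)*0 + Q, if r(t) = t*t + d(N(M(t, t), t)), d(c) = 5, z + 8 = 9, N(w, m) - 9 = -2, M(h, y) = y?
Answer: -75/4 ≈ -18.750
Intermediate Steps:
N(w, m) = 7 (N(w, m) = 9 - 2 = 7)
z = 1 (z = -8 + 9 = 1)
r(t) = 5 + t**2 (r(t) = t*t + 5 = t**2 + 5 = 5 + t**2)
Q = -75/4 (Q = (-15*(13 - 8))/4 = (-15*5)/4 = (1/4)*(-75) = -75/4 ≈ -18.750)
(-6 + r(0)*z)*0 + Q = (-6 + (5 + 0**2)*1)*0 - 75/4 = (-6 + (5 + 0)*1)*0 - 75/4 = (-6 + 5*1)*0 - 75/4 = (-6 + 5)*0 - 75/4 = -1*0 - 75/4 = 0 - 75/4 = -75/4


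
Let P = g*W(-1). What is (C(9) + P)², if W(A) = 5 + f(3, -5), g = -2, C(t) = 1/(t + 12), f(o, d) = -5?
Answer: 1/441 ≈ 0.0022676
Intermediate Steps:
C(t) = 1/(12 + t)
W(A) = 0 (W(A) = 5 - 5 = 0)
P = 0 (P = -2*0 = 0)
(C(9) + P)² = (1/(12 + 9) + 0)² = (1/21 + 0)² = (1/21)² = 1/441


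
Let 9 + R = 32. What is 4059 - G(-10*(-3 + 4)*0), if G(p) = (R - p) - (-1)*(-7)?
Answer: 4043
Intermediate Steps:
R = 23 (R = -9 + 32 = 23)
G(p) = 16 - p (G(p) = (23 - p) - (-1)*(-7) = (23 - p) - 1*7 = (23 - p) - 7 = 16 - p)
4059 - G(-10*(-3 + 4)*0) = 4059 - (16 - (-10)*(-3 + 4)*0) = 4059 - (16 - (-10)*1*0) = 4059 - (16 - (-10)*0) = 4059 - (16 - 1*0) = 4059 - (16 + 0) = 4059 - 1*16 = 4059 - 16 = 4043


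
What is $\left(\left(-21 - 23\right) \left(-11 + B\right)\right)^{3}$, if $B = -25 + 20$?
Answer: $348913664$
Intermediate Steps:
$B = -5$
$\left(\left(-21 - 23\right) \left(-11 + B\right)\right)^{3} = \left(\left(-21 - 23\right) \left(-11 - 5\right)\right)^{3} = \left(\left(-44\right) \left(-16\right)\right)^{3} = 704^{3} = 348913664$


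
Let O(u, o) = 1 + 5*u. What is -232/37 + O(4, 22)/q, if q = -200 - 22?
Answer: -471/74 ≈ -6.3649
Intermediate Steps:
q = -222
-232/37 + O(4, 22)/q = -232/37 + (1 + 5*4)/(-222) = -232*1/37 + (1 + 20)*(-1/222) = -232/37 + 21*(-1/222) = -232/37 - 7/74 = -471/74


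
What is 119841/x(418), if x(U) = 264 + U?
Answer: 119841/682 ≈ 175.72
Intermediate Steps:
119841/x(418) = 119841/(264 + 418) = 119841/682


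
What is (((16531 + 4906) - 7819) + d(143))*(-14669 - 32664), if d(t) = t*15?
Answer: -746110079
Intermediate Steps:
d(t) = 15*t
(((16531 + 4906) - 7819) + d(143))*(-14669 - 32664) = (((16531 + 4906) - 7819) + 15*143)*(-14669 - 32664) = ((21437 - 7819) + 2145)*(-47333) = (13618 + 2145)*(-47333) = 15763*(-47333) = -746110079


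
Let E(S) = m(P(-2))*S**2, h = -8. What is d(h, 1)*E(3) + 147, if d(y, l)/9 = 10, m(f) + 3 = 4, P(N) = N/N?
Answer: 957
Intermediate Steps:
P(N) = 1
m(f) = 1 (m(f) = -3 + 4 = 1)
d(y, l) = 90 (d(y, l) = 9*10 = 90)
E(S) = S**2 (E(S) = 1*S**2 = S**2)
d(h, 1)*E(3) + 147 = 90*3**2 + 147 = 90*9 + 147 = 810 + 147 = 957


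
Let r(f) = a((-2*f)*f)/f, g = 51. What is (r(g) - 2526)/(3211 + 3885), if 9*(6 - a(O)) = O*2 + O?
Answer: -21181/60316 ≈ -0.35117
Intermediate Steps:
a(O) = 6 - O/3 (a(O) = 6 - (O*2 + O)/9 = 6 - (2*O + O)/9 = 6 - O/3)
r(f) = (6 + 2*f**2/3)/f (r(f) = (6 - (-2*f)*f/3)/f = (6 - (-2)*f**2/3)/f = (6 + 2*f**2/3)/f)
(r(g) - 2526)/(3211 + 3885) = ((6/51 + (2/3)*51) - 2526)/(3211 + 3885) = ((6*(1/51) + 34) - 2526)/7096 = ((2/17 + 34) - 2526)*(1/7096) = (580/17 - 2526)*(1/7096) = -42362/17*1/7096 = -21181/60316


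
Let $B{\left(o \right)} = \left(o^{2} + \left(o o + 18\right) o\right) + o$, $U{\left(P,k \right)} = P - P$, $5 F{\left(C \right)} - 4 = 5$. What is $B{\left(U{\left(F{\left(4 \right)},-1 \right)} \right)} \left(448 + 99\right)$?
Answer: $0$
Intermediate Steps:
$F{\left(C \right)} = \frac{9}{5}$ ($F{\left(C \right)} = \frac{4}{5} + \frac{1}{5} \cdot 5 = \frac{4}{5} + 1 = \frac{9}{5}$)
$U{\left(P,k \right)} = 0$
$B{\left(o \right)} = o + o^{2} + o \left(18 + o^{2}\right)$ ($B{\left(o \right)} = \left(o^{2} + \left(o^{2} + 18\right) o\right) + o = \left(o^{2} + \left(18 + o^{2}\right) o\right) + o = \left(o^{2} + o \left(18 + o^{2}\right)\right) + o = o + o^{2} + o \left(18 + o^{2}\right)$)
$B{\left(U{\left(F{\left(4 \right)},-1 \right)} \right)} \left(448 + 99\right) = 0 \left(19 + 0 + 0^{2}\right) \left(448 + 99\right) = 0 \left(19 + 0 + 0\right) 547 = 0 \cdot 19 \cdot 547 = 0 \cdot 547 = 0$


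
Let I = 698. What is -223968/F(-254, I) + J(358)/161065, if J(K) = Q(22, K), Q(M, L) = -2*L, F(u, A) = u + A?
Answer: -3006143652/5959405 ≈ -504.44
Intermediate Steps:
F(u, A) = A + u
J(K) = -2*K
-223968/F(-254, I) + J(358)/161065 = -223968/(698 - 254) - 2*358/161065 = -223968/444 - 716*1/161065 = -223968*1/444 - 716/161065 = -18664/37 - 716/161065 = -3006143652/5959405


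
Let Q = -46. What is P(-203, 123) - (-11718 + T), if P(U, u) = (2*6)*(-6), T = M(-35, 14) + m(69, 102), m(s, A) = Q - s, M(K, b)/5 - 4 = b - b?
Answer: 11741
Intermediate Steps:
M(K, b) = 20 (M(K, b) = 20 + 5*(b - b) = 20 + 5*0 = 20 + 0 = 20)
m(s, A) = -46 - s
T = -95 (T = 20 + (-46 - 1*69) = 20 + (-46 - 69) = 20 - 115 = -95)
P(U, u) = -72 (P(U, u) = 12*(-6) = -72)
P(-203, 123) - (-11718 + T) = -72 - (-11718 - 95) = -72 - 1*(-11813) = -72 + 11813 = 11741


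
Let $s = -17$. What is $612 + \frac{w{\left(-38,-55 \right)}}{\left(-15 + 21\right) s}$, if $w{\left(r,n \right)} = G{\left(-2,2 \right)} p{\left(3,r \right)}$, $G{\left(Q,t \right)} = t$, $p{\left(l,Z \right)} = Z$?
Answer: $\frac{31250}{51} \approx 612.75$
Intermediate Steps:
$w{\left(r,n \right)} = 2 r$
$612 + \frac{w{\left(-38,-55 \right)}}{\left(-15 + 21\right) s} = 612 + \frac{2 \left(-38\right)}{\left(-15 + 21\right) \left(-17\right)} = 612 - \frac{76}{6 \left(-17\right)} = 612 - \frac{76}{-102} = 612 - - \frac{38}{51} = 612 + \frac{38}{51} = \frac{31250}{51}$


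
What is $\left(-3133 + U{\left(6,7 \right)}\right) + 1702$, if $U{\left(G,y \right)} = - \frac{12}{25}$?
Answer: $- \frac{35787}{25} \approx -1431.5$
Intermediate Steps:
$U{\left(G,y \right)} = - \frac{12}{25}$ ($U{\left(G,y \right)} = \left(-12\right) \frac{1}{25} = - \frac{12}{25}$)
$\left(-3133 + U{\left(6,7 \right)}\right) + 1702 = \left(-3133 - \frac{12}{25}\right) + 1702 = - \frac{78337}{25} + 1702 = - \frac{35787}{25}$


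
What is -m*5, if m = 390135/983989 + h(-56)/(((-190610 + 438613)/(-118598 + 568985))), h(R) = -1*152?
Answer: 676720071615/491010511 ≈ 1378.2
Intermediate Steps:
h(R) = -152
m = -135344014323/491010511 (m = 390135/983989 - 152*(-118598 + 568985)/(-190610 + 438613) = 390135*(1/983989) - 152/(248003/450387) = 390135/983989 - 152/(248003*(1/450387)) = 390135/983989 - 152/35429/64341 = 390135/983989 - 152*64341/35429 = 390135/983989 - 9779832/35429 = -135344014323/491010511 ≈ -275.64)
-m*5 = -(-135344014323)*5/491010511 = -1*(-676720071615/491010511) = 676720071615/491010511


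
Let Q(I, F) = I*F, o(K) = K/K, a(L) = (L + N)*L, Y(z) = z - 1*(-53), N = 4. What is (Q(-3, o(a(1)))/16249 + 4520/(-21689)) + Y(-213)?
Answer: -56461440307/352424561 ≈ -160.21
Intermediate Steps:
Y(z) = 53 + z (Y(z) = z + 53 = 53 + z)
a(L) = L*(4 + L) (a(L) = (L + 4)*L = (4 + L)*L = L*(4 + L))
o(K) = 1
Q(I, F) = F*I
(Q(-3, o(a(1)))/16249 + 4520/(-21689)) + Y(-213) = ((1*(-3))/16249 + 4520/(-21689)) + (53 - 213) = (-3*1/16249 + 4520*(-1/21689)) - 160 = (-3/16249 - 4520/21689) - 160 = -73510547/352424561 - 160 = -56461440307/352424561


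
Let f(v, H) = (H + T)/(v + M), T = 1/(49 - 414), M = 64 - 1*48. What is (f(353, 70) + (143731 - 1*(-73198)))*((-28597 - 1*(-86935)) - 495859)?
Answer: -12783098271641194/134685 ≈ -9.4911e+10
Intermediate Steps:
M = 16 (M = 64 - 48 = 16)
T = -1/365 (T = 1/(-365) = -1/365 ≈ -0.0027397)
f(v, H) = (-1/365 + H)/(16 + v) (f(v, H) = (H - 1/365)/(v + 16) = (-1/365 + H)/(16 + v))
(f(353, 70) + (143731 - 1*(-73198)))*((-28597 - 1*(-86935)) - 495859) = ((-1/365 + 70)/(16 + 353) + (143731 - 1*(-73198)))*((-28597 - 1*(-86935)) - 495859) = ((25549/365)/369 + (143731 + 73198))*((-28597 + 86935) - 495859) = ((1/369)*(25549/365) + 216929)*(58338 - 495859) = (25549/134685 + 216929)*(-437521) = (29217107914/134685)*(-437521) = -12783098271641194/134685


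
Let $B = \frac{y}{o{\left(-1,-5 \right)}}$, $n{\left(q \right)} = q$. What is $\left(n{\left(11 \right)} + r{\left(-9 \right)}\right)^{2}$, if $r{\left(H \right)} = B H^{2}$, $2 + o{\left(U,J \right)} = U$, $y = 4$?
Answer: $9409$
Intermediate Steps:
$o{\left(U,J \right)} = -2 + U$
$B = - \frac{4}{3}$ ($B = \frac{4}{-2 - 1} = \frac{4}{-3} = 4 \left(- \frac{1}{3}\right) = - \frac{4}{3} \approx -1.3333$)
$r{\left(H \right)} = - \frac{4 H^{2}}{3}$
$\left(n{\left(11 \right)} + r{\left(-9 \right)}\right)^{2} = \left(11 - \frac{4 \left(-9\right)^{2}}{3}\right)^{2} = \left(11 - 108\right)^{2} = \left(-97\right)^{2} = 9409$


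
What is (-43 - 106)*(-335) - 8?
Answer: 49907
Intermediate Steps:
(-43 - 106)*(-335) - 8 = -149*(-335) - 8 = 49915 - 8 = 49907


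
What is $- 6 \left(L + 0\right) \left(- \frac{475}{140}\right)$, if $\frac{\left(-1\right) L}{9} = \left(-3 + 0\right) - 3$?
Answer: $\frac{7695}{7} \approx 1099.3$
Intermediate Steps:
$L = 54$ ($L = - 9 \left(\left(-3 + 0\right) - 3\right) = - 9 \left(-3 - 3\right) = \left(-9\right) \left(-6\right) = 54$)
$- 6 \left(L + 0\right) \left(- \frac{475}{140}\right) = - 6 \left(54 + 0\right) \left(- \frac{475}{140}\right) = \left(-6\right) 54 \left(\left(-475\right) \frac{1}{140}\right) = \left(-324\right) \left(- \frac{95}{28}\right) = \frac{7695}{7}$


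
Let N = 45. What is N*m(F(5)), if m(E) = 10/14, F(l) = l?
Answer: 225/7 ≈ 32.143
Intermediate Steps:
m(E) = 5/7 (m(E) = 10*(1/14) = 5/7)
N*m(F(5)) = 45*(5/7) = 225/7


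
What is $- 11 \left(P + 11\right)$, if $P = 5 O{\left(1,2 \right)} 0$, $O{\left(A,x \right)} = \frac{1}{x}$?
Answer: $-121$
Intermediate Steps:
$P = 0$ ($P = \frac{5}{2} \cdot 0 = 0$)
$- 11 \left(P + 11\right) = - 11 \left(0 + 11\right) = \left(-11\right) 11 = -121$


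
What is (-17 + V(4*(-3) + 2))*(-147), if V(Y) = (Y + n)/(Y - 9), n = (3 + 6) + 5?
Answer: 48069/19 ≈ 2529.9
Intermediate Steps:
n = 14 (n = 9 + 5 = 14)
V(Y) = (14 + Y)/(-9 + Y) (V(Y) = (Y + 14)/(Y - 9) = (14 + Y)/(-9 + Y))
(-17 + V(4*(-3) + 2))*(-147) = (-17 + (14 + (4*(-3) + 2))/(-9 + (4*(-3) + 2)))*(-147) = (-17 + (14 + (-12 + 2))/(-9 + (-12 + 2)))*(-147) = (-17 + (14 - 10)/(-9 - 10))*(-147) = (-17 + 4/(-19))*(-147) = (-17 - 1/19*4)*(-147) = (-17 - 4/19)*(-147) = -327/19*(-147) = 48069/19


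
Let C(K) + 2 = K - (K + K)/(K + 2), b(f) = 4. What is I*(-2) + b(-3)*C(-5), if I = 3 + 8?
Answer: -190/3 ≈ -63.333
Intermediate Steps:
I = 11
C(K) = -2 + K - 2*K/(2 + K) (C(K) = -2 + (K - (K + K)/(K + 2)) = -2 + (K - 2*K/(2 + K)) = -2 + K - 2*K/(2 + K))
I*(-2) + b(-3)*C(-5) = 11*(-2) + 4*((-4 + (-5)² - 2*(-5))/(2 - 5)) = -22 + 4*((-4 + 25 + 10)/(-3)) = -22 + 4*(-⅓*31) = -22 + 4*(-31/3) = -22 - 124/3 = -190/3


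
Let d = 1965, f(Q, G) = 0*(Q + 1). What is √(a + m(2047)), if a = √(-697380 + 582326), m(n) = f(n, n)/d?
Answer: 115054^(¼)*√I ≈ 13.023 + 13.023*I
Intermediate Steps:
f(Q, G) = 0 (f(Q, G) = 0*(1 + Q) = 0)
m(n) = 0 (m(n) = 0/1965 = 0*(1/1965) = 0)
a = I*√115054 (a = √(-115054) = I*√115054 ≈ 339.2*I)
√(a + m(2047)) = √(I*√115054 + 0) = √(I*√115054) = 115054^(¼)*√I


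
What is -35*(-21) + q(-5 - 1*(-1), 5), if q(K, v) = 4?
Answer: 739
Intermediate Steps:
-35*(-21) + q(-5 - 1*(-1), 5) = -35*(-21) + 4 = 735 + 4 = 739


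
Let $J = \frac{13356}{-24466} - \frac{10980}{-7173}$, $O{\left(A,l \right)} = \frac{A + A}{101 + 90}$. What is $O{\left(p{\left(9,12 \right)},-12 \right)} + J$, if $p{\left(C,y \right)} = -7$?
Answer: $\frac{1697465940}{1862192891} \approx 0.91154$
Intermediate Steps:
$O{\left(A,l \right)} = \frac{2 A}{191}$
$J = \frac{9601894}{9749701}$ ($J = 13356 \left(- \frac{1}{24466}\right) - - \frac{1220}{797} = - \frac{6678}{12233} + \frac{1220}{797} = \frac{9601894}{9749701} \approx 0.98484$)
$O{\left(p{\left(9,12 \right)},-12 \right)} + J = \frac{2}{191} \left(-7\right) + \frac{9601894}{9749701} = - \frac{14}{191} + \frac{9601894}{9749701} = \frac{1697465940}{1862192891}$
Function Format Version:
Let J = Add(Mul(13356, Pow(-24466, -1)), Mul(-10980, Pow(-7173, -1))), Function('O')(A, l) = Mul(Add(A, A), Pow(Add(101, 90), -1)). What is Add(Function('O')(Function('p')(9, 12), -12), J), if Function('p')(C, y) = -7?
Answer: Rational(1697465940, 1862192891) ≈ 0.91154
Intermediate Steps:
Function('O')(A, l) = Mul(Rational(2, 191), A) (Function('O')(A, l) = Mul(Mul(2, A), Pow(191, -1)) = Mul(Mul(2, A), Rational(1, 191)) = Mul(Rational(2, 191), A))
J = Rational(9601894, 9749701) (J = Add(Mul(13356, Rational(-1, 24466)), Mul(-10980, Rational(-1, 7173))) = Add(Rational(-6678, 12233), Rational(1220, 797)) = Rational(9601894, 9749701) ≈ 0.98484)
Add(Function('O')(Function('p')(9, 12), -12), J) = Add(Mul(Rational(2, 191), -7), Rational(9601894, 9749701)) = Add(Rational(-14, 191), Rational(9601894, 9749701)) = Rational(1697465940, 1862192891)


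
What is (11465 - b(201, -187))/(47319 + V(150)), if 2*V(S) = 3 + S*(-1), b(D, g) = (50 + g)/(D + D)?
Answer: 4609067/18992691 ≈ 0.24268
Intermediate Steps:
b(D, g) = (50 + g)/(2*D) (b(D, g) = (50 + g)/((2*D)) = (50 + g)*(1/(2*D)) = (50 + g)/(2*D))
V(S) = 3/2 - S/2 (V(S) = (3 + S*(-1))/2 = (3 - S)/2 = 3/2 - S/2)
(11465 - b(201, -187))/(47319 + V(150)) = (11465 - (50 - 187)/(2*201))/(47319 + (3/2 - 1/2*150)) = (11465 - (-137)/(2*201))/(47319 + (3/2 - 75)) = (11465 - 1*(-137/402))/(47319 - 147/2) = (11465 + 137/402)/(94491/2) = (4609067/402)*(2/94491) = 4609067/18992691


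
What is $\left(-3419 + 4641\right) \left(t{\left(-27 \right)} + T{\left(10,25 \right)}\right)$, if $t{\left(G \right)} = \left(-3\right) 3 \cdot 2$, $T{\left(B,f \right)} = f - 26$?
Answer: $-23218$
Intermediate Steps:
$T{\left(B,f \right)} = -26 + f$ ($T{\left(B,f \right)} = f - 26 = -26 + f$)
$t{\left(G \right)} = -18$ ($t{\left(G \right)} = \left(-9\right) 2 = -18$)
$\left(-3419 + 4641\right) \left(t{\left(-27 \right)} + T{\left(10,25 \right)}\right) = \left(-3419 + 4641\right) \left(-18 + \left(-26 + 25\right)\right) = 1222 \left(-18 - 1\right) = 1222 \left(-19\right) = -23218$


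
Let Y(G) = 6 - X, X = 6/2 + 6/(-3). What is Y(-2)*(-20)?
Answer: -100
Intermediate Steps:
X = 1 (X = 6*(½) + 6*(-⅓) = 3 - 2 = 1)
Y(G) = 5 (Y(G) = 6 - 1*1 = 6 - 1 = 5)
Y(-2)*(-20) = 5*(-20) = -100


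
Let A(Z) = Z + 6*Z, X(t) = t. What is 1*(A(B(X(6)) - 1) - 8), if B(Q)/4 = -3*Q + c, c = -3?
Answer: -603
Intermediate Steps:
B(Q) = -12 - 12*Q (B(Q) = 4*(-3*Q - 3) = 4*(-3 - 3*Q) = -12 - 12*Q)
A(Z) = 7*Z
1*(A(B(X(6)) - 1) - 8) = 1*(7*((-12 - 12*6) - 1) - 8) = 1*(7*((-12 - 72) - 1) - 8) = 1*(7*(-84 - 1) - 8) = 1*(7*(-85) - 8) = 1*(-595 - 8) = 1*(-603) = -603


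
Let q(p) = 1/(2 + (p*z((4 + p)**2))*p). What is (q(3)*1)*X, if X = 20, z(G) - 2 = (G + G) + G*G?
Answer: 20/22511 ≈ 0.00088845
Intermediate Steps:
z(G) = 2 + G**2 + 2*G (z(G) = 2 + ((G + G) + G*G) = 2 + (2*G + G**2) = 2 + (G**2 + 2*G) = 2 + G**2 + 2*G)
q(p) = 1/(2 + p**2*(2 + (4 + p)**4 + 2*(4 + p)**2)) (q(p) = 1/(2 + (p*(2 + ((4 + p)**2)**2 + 2*(4 + p)**2))*p) = 1/(2 + (p*(2 + (4 + p)**4 + 2*(4 + p)**2))*p) = 1/(2 + p**2*(2 + (4 + p)**4 + 2*(4 + p)**2)))
(q(3)*1)*X = (1/(2 + 3**2*(2 + (4 + 3)**4 + 2*(4 + 3)**2)))*20 = (1/(2 + 9*(2 + 7**4 + 2*7**2)))*20 = (1/(2 + 9*(2 + 2401 + 2*49)))*20 = (1/(2 + 9*(2 + 2401 + 98)))*20 = (1/(2 + 9*2501))*20 = (1/(2 + 22509))*20 = (1/22511)*20 = 20/22511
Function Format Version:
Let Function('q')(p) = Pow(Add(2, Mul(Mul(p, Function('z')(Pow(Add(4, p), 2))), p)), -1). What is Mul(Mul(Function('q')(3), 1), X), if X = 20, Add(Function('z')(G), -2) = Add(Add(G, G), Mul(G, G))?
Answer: Rational(20, 22511) ≈ 0.00088845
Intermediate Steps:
Function('z')(G) = Add(2, Pow(G, 2), Mul(2, G)) (Function('z')(G) = Add(2, Add(Add(G, G), Mul(G, G))) = Add(2, Add(Mul(2, G), Pow(G, 2))) = Add(2, Add(Pow(G, 2), Mul(2, G))) = Add(2, Pow(G, 2), Mul(2, G)))
Function('q')(p) = Pow(Add(2, Mul(Pow(p, 2), Add(2, Pow(Add(4, p), 4), Mul(2, Pow(Add(4, p), 2))))), -1) (Function('q')(p) = Pow(Add(2, Mul(Mul(p, Add(2, Pow(Pow(Add(4, p), 2), 2), Mul(2, Pow(Add(4, p), 2)))), p)), -1) = Pow(Add(2, Mul(Mul(p, Add(2, Pow(Add(4, p), 4), Mul(2, Pow(Add(4, p), 2)))), p)), -1) = Pow(Add(2, Mul(Pow(p, 2), Add(2, Pow(Add(4, p), 4), Mul(2, Pow(Add(4, p), 2))))), -1))
Mul(Mul(Function('q')(3), 1), X) = Mul(Mul(Pow(Add(2, Mul(Pow(3, 2), Add(2, Pow(Add(4, 3), 4), Mul(2, Pow(Add(4, 3), 2))))), -1), 1), 20) = Mul(Mul(Pow(Add(2, Mul(9, Add(2, Pow(7, 4), Mul(2, Pow(7, 2))))), -1), 1), 20) = Mul(Mul(Pow(Add(2, Mul(9, Add(2, 2401, Mul(2, 49)))), -1), 1), 20) = Mul(Mul(Pow(Add(2, Mul(9, Add(2, 2401, 98))), -1), 1), 20) = Mul(Mul(Pow(Add(2, Mul(9, 2501)), -1), 1), 20) = Mul(Mul(Pow(Add(2, 22509), -1), 1), 20) = Mul(Mul(Pow(22511, -1), 1), 20) = Mul(Mul(Rational(1, 22511), 1), 20) = Mul(Rational(1, 22511), 20) = Rational(20, 22511)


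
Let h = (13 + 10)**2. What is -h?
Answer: -529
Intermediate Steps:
h = 529 (h = 23**2 = 529)
-h = -1*529 = -529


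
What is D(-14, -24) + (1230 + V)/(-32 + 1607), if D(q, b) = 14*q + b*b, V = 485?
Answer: 17149/45 ≈ 381.09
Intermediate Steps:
D(q, b) = b**2 + 14*q (D(q, b) = 14*q + b**2 = b**2 + 14*q)
D(-14, -24) + (1230 + V)/(-32 + 1607) = ((-24)**2 + 14*(-14)) + (1230 + 485)/(-32 + 1607) = (576 - 196) + 1715/1575 = 380 + 1715*(1/1575) = 380 + 49/45 = 17149/45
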